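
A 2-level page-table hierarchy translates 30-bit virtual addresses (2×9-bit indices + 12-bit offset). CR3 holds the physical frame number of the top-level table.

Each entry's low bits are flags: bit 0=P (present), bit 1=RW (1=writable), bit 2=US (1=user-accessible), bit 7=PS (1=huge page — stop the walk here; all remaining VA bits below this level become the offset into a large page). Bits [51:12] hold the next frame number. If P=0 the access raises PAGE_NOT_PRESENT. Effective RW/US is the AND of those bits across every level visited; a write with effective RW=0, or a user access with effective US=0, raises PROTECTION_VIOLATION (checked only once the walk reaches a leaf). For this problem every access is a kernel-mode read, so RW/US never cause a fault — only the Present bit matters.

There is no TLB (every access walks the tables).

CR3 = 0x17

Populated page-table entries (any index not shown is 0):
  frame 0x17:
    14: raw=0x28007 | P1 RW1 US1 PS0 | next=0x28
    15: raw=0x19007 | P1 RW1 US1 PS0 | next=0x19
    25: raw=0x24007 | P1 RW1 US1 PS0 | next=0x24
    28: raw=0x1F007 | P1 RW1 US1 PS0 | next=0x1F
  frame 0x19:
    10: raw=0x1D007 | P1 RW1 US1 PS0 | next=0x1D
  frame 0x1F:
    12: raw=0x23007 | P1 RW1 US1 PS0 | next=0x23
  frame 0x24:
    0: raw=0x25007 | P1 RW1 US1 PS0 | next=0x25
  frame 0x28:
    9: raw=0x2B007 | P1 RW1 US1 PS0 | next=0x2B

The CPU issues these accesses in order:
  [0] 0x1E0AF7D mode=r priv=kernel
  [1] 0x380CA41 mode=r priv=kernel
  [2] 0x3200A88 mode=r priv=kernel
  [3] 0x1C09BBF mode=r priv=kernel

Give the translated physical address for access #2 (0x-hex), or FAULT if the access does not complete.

Per-access translation:
#0 VA=0x1E0AF7D (r,kernel):
  L0: frame=0x17 idx=15 entry=0x19007 [P=1 RW=1 US=1 PS=0]
  L1: frame=0x19 idx=10 entry=0x1D007 [P=1 RW=1 US=1 PS=0]
  ✓ 0x1DF7D  — 2 lookups
#1 VA=0x380CA41 (r,kernel):
  L0: frame=0x17 idx=28 entry=0x1F007 [P=1 RW=1 US=1 PS=0]
  L1: frame=0x1F idx=12 entry=0x23007 [P=1 RW=1 US=1 PS=0]
  ✓ 0x23A41  — 2 lookups
#2 VA=0x3200A88 (r,kernel):
  L0: frame=0x17 idx=25 entry=0x24007 [P=1 RW=1 US=1 PS=0]
  L1: frame=0x24 idx=0 entry=0x25007 [P=1 RW=1 US=1 PS=0]
  ✓ 0x25A88  — 2 lookups
#3 VA=0x1C09BBF (r,kernel):
  L0: frame=0x17 idx=14 entry=0x28007 [P=1 RW=1 US=1 PS=0]
  L1: frame=0x28 idx=9 entry=0x2B007 [P=1 RW=1 US=1 PS=0]
  ✓ 0x2BBBF  — 2 lookups

Access #2 PA: 0x25A88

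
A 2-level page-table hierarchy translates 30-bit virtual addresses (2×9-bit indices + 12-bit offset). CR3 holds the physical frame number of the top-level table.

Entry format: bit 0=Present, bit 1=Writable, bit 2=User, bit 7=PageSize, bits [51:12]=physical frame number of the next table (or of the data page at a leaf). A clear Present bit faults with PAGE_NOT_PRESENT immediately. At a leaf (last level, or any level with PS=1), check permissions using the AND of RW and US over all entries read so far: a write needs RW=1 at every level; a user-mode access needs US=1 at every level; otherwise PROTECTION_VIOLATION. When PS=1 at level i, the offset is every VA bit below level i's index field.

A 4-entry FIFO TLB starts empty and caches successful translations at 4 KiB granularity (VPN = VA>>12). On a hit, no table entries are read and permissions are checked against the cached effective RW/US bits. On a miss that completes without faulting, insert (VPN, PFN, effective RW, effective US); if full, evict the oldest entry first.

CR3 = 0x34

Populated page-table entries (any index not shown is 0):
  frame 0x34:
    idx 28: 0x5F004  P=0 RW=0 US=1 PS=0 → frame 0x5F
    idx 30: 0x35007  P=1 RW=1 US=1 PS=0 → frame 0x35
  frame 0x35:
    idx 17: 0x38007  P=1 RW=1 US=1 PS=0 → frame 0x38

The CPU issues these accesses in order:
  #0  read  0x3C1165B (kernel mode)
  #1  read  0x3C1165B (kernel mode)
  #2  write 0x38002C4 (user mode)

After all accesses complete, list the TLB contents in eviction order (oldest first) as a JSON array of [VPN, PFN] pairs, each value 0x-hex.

Trace:
#0 VA=0x3C1165B (r,kernel):
  [0] read 0x34 idx=30: raw=0x35007 flags P=1 W=1 U=1 S=0
  [1] read 0x35 idx=17: raw=0x38007 flags P=1 W=1 U=1 S=0
  ✓ 0x3865B  — 2 lookups
#1 VA=0x3C1165B (r,kernel):
  TLB hit vpn=0x3C11 → PA=0x3865B
#2 VA=0x38002C4 (w,user):
  [0] read 0x34 idx=28: raw=0x5F004 flags P=0 W=0 U=1 S=0
  ⇒ fault: PAGE_NOT_PRESENT  — 1 lookups

TLB: [["0x3C11", "0x38"]]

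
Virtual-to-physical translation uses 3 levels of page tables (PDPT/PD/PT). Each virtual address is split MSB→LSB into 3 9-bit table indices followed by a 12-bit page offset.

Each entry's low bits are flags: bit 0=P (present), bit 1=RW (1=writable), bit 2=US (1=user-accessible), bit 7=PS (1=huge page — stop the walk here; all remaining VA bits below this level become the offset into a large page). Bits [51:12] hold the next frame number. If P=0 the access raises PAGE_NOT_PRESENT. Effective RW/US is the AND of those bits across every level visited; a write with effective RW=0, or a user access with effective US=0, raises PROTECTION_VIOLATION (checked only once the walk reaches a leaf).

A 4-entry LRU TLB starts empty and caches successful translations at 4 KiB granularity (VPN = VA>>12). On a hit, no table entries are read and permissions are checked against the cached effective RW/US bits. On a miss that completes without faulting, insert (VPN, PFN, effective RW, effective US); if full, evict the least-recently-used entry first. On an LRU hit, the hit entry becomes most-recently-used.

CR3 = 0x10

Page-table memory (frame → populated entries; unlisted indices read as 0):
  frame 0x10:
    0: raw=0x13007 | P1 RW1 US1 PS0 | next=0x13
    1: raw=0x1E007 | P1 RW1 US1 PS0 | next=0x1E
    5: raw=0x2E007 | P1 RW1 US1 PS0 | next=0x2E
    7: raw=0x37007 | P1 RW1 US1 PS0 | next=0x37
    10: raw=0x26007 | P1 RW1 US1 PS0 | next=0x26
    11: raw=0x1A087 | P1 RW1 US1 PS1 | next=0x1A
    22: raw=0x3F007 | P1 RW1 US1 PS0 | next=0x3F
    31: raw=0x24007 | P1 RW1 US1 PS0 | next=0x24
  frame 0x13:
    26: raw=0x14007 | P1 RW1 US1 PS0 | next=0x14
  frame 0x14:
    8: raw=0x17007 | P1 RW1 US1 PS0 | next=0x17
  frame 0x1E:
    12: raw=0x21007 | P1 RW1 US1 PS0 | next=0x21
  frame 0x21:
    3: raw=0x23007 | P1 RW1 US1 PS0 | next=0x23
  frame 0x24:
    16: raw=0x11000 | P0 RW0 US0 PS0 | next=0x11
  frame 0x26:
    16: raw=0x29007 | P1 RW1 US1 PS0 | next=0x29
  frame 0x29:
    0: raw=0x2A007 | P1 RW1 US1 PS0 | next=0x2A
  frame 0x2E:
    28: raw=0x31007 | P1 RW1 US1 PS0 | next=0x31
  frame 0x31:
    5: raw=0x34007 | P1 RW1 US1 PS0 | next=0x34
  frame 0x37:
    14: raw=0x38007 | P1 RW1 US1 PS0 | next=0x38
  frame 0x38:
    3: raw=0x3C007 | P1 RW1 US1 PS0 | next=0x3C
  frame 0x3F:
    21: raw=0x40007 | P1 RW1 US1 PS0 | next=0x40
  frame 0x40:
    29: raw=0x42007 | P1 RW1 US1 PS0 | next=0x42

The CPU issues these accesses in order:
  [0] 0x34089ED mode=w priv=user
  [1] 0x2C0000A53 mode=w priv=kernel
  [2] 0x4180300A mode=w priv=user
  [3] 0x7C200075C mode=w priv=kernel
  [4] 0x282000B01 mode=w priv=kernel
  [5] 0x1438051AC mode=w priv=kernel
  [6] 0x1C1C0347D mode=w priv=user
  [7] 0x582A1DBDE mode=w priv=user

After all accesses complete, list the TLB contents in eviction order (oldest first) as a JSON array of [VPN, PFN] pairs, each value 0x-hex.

Trace:
#0 VA=0x34089ED (w,user):
  lvl0: tbl 0x10, slot 0 ⇒ 0x13007 (P1/RW1/US1/PS0)
  lvl1: tbl 0x13, slot 26 ⇒ 0x14007 (P1/RW1/US1/PS0)
  lvl2: tbl 0x14, slot 8 ⇒ 0x17007 (P1/RW1/US1/PS0)
  → PA=0x179ED  (3 entries read)
#1 VA=0x2C0000A53 (w,kernel):
  lvl0: tbl 0x10, slot 11 ⇒ 0x1A087 (P1/RW1/US1/PS1)
  → PA=0x1AA53 (huge @L0)  (1 entries read)
#2 VA=0x4180300A (w,user):
  lvl0: tbl 0x10, slot 1 ⇒ 0x1E007 (P1/RW1/US1/PS0)
  lvl1: tbl 0x1E, slot 12 ⇒ 0x21007 (P1/RW1/US1/PS0)
  lvl2: tbl 0x21, slot 3 ⇒ 0x23007 (P1/RW1/US1/PS0)
  → PA=0x2300A  (3 entries read)
#3 VA=0x7C200075C (w,kernel):
  lvl0: tbl 0x10, slot 31 ⇒ 0x24007 (P1/RW1/US1/PS0)
  lvl1: tbl 0x24, slot 16 ⇒ 0x11000 (P0/RW0/US0/PS0)
  ✗ PAGE_NOT_PRESENT  [2 reads]
#4 VA=0x282000B01 (w,kernel):
  lvl0: tbl 0x10, slot 10 ⇒ 0x26007 (P1/RW1/US1/PS0)
  lvl1: tbl 0x26, slot 16 ⇒ 0x29007 (P1/RW1/US1/PS0)
  lvl2: tbl 0x29, slot 0 ⇒ 0x2A007 (P1/RW1/US1/PS0)
  → PA=0x2AB01  (3 entries read)
#5 VA=0x1438051AC (w,kernel):
  lvl0: tbl 0x10, slot 5 ⇒ 0x2E007 (P1/RW1/US1/PS0)
  lvl1: tbl 0x2E, slot 28 ⇒ 0x31007 (P1/RW1/US1/PS0)
  lvl2: tbl 0x31, slot 5 ⇒ 0x34007 (P1/RW1/US1/PS0)
  → PA=0x341AC  (3 entries read)
#6 VA=0x1C1C0347D (w,user):
  lvl0: tbl 0x10, slot 7 ⇒ 0x37007 (P1/RW1/US1/PS0)
  lvl1: tbl 0x37, slot 14 ⇒ 0x38007 (P1/RW1/US1/PS0)
  lvl2: tbl 0x38, slot 3 ⇒ 0x3C007 (P1/RW1/US1/PS0)
  → PA=0x3C47D  (3 entries read)
#7 VA=0x582A1DBDE (w,user):
  lvl0: tbl 0x10, slot 22 ⇒ 0x3F007 (P1/RW1/US1/PS0)
  lvl1: tbl 0x3F, slot 21 ⇒ 0x40007 (P1/RW1/US1/PS0)
  lvl2: tbl 0x40, slot 29 ⇒ 0x42007 (P1/RW1/US1/PS0)
  → PA=0x42BDE  (3 entries read)

TLB: [["0x282000", "0x2A"], ["0x143805", "0x34"], ["0x1C1C03", "0x3C"], ["0x582A1D", "0x42"]]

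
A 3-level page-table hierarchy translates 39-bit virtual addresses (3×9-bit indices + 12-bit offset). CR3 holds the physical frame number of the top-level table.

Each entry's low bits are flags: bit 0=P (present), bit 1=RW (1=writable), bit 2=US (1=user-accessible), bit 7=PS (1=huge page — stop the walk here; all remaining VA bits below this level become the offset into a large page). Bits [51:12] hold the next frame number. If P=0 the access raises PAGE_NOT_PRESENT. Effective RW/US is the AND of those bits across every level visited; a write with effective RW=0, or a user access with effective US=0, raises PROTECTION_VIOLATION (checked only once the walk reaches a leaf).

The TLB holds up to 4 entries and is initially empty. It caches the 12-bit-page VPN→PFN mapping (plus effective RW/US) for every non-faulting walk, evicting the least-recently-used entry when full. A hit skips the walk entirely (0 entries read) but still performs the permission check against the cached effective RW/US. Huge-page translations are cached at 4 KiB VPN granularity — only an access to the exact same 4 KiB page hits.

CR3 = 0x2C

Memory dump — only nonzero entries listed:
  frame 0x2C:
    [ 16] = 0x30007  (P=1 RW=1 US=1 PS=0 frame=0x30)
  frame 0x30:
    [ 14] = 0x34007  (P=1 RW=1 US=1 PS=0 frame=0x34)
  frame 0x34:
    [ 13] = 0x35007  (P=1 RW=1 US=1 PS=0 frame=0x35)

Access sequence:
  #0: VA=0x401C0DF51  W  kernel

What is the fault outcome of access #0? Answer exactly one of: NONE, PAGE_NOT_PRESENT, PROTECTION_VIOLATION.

Per-access translation:
#0 VA=0x401C0DF51 (w,kernel):
  [0] read 0x2C idx=16: raw=0x30007 flags P=1 W=1 U=1 S=0
  [1] read 0x30 idx=14: raw=0x34007 flags P=1 W=1 U=1 S=0
  [2] read 0x34 idx=13: raw=0x35007 flags P=1 W=1 U=1 S=0
  ⇒ phys 0x35F51  [3 reads]

Access #0 fault: NONE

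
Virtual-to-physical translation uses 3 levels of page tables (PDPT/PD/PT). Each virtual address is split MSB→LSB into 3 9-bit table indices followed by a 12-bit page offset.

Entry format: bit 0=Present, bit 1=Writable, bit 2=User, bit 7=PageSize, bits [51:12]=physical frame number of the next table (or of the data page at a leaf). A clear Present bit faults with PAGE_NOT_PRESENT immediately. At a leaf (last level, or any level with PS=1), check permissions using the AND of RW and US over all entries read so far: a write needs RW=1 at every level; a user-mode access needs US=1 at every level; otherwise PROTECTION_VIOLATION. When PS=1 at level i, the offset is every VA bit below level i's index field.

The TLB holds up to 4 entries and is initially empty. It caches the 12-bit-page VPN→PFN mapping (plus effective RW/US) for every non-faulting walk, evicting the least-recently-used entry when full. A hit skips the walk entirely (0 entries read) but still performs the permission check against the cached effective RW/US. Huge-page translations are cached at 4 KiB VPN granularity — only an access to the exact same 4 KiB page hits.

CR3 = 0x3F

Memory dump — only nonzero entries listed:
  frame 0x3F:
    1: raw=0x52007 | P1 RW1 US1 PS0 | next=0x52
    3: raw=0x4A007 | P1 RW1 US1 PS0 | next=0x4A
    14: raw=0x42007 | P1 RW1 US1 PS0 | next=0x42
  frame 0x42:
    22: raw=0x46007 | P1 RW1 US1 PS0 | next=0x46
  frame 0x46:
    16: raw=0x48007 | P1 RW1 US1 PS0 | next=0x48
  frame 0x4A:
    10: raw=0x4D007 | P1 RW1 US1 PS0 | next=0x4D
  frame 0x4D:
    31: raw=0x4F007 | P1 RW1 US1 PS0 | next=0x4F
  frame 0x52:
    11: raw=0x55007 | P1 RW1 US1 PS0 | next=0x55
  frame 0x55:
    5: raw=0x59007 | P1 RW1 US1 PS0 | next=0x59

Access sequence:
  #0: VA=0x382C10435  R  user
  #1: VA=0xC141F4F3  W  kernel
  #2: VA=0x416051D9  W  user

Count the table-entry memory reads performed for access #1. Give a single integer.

Trace:
#0 VA=0x382C10435 (r,user):
  L0 @0x3F[14] → 0x42007  P=1,RW=1,US=1,PS=0
  L1 @0x42[22] → 0x46007  P=1,RW=1,US=1,PS=0
  L2 @0x46[16] → 0x48007  P=1,RW=1,US=1,PS=0
  ✓ 0x48435  — 3 lookups
#1 VA=0xC141F4F3 (w,kernel):
  L0 @0x3F[3] → 0x4A007  P=1,RW=1,US=1,PS=0
  L1 @0x4A[10] → 0x4D007  P=1,RW=1,US=1,PS=0
  L2 @0x4D[31] → 0x4F007  P=1,RW=1,US=1,PS=0
  ✓ 0x4F4F3  — 3 lookups
#2 VA=0x416051D9 (w,user):
  L0 @0x3F[1] → 0x52007  P=1,RW=1,US=1,PS=0
  L1 @0x52[11] → 0x55007  P=1,RW=1,US=1,PS=0
  L2 @0x55[5] → 0x59007  P=1,RW=1,US=1,PS=0
  ✓ 0x591D9  — 3 lookups

Entries read for #1: 3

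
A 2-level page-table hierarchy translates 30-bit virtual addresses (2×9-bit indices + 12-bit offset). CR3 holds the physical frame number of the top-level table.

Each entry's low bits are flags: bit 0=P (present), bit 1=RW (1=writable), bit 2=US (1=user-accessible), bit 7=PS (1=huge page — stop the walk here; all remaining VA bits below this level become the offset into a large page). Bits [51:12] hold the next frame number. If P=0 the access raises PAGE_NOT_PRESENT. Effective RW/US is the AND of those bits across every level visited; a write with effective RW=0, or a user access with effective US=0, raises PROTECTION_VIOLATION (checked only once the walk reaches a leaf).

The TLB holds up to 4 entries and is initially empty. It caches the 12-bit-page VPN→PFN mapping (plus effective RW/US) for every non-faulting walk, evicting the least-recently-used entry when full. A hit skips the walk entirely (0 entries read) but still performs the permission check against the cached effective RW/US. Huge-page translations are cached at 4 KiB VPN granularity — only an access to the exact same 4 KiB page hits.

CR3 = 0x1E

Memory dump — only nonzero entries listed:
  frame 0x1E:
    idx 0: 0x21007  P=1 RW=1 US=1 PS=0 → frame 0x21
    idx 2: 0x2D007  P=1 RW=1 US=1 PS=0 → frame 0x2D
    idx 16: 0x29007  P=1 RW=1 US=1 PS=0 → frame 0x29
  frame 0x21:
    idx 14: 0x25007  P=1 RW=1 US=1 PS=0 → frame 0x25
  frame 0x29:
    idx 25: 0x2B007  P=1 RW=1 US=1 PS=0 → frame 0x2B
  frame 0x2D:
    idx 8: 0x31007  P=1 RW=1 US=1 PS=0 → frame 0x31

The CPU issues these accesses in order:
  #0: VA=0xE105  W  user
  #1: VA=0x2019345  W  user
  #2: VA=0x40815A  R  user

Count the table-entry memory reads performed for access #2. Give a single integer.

Per-access translation:
#0 VA=0xE105 (w,user):
  lvl0: tbl 0x1E, slot 0 ⇒ 0x21007 (P1/RW1/US1/PS0)
  lvl1: tbl 0x21, slot 14 ⇒ 0x25007 (P1/RW1/US1/PS0)
  ⇒ phys 0x25105  [2 reads]
#1 VA=0x2019345 (w,user):
  lvl0: tbl 0x1E, slot 16 ⇒ 0x29007 (P1/RW1/US1/PS0)
  lvl1: tbl 0x29, slot 25 ⇒ 0x2B007 (P1/RW1/US1/PS0)
  ⇒ phys 0x2B345  [2 reads]
#2 VA=0x40815A (r,user):
  lvl0: tbl 0x1E, slot 2 ⇒ 0x2D007 (P1/RW1/US1/PS0)
  lvl1: tbl 0x2D, slot 8 ⇒ 0x31007 (P1/RW1/US1/PS0)
  ⇒ phys 0x3115A  [2 reads]

Entries read for #2: 2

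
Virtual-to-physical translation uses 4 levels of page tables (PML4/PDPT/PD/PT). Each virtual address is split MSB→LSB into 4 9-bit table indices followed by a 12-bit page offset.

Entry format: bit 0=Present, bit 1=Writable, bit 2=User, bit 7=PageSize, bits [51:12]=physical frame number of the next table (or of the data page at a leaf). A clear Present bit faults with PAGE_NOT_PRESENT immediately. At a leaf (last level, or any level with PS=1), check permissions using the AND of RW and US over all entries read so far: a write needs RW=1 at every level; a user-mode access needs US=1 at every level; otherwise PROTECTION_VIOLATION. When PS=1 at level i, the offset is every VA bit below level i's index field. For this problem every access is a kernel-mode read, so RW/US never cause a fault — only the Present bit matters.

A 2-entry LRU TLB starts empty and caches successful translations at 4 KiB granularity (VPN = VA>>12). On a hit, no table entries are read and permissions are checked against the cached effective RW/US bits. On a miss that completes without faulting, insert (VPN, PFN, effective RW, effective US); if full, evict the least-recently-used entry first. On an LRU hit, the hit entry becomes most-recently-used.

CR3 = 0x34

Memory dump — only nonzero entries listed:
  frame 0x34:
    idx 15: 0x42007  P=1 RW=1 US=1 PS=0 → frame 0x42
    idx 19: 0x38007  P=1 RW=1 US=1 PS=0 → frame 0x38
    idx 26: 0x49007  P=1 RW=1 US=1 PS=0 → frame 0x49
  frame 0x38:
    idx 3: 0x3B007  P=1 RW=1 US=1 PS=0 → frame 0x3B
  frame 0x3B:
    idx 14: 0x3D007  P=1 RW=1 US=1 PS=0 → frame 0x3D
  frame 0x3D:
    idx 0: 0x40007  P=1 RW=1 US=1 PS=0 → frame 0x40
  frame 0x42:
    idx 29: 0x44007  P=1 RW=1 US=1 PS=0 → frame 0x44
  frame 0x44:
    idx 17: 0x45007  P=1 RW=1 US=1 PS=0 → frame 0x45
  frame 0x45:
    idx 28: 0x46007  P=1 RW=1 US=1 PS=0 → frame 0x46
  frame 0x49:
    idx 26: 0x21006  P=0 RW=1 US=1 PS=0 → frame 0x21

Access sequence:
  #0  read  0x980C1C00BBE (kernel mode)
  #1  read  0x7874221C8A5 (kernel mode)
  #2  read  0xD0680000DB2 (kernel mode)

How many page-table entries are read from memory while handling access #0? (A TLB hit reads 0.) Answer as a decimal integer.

Trace:
#0 VA=0x980C1C00BBE (r,kernel):
  [0] read 0x34 idx=19: raw=0x38007 flags P=1 W=1 U=1 S=0
  [1] read 0x38 idx=3: raw=0x3B007 flags P=1 W=1 U=1 S=0
  [2] read 0x3B idx=14: raw=0x3D007 flags P=1 W=1 U=1 S=0
  [3] read 0x3D idx=0: raw=0x40007 flags P=1 W=1 U=1 S=0
  → PA=0x40BBE  (4 entries read)
#1 VA=0x7874221C8A5 (r,kernel):
  [0] read 0x34 idx=15: raw=0x42007 flags P=1 W=1 U=1 S=0
  [1] read 0x42 idx=29: raw=0x44007 flags P=1 W=1 U=1 S=0
  [2] read 0x44 idx=17: raw=0x45007 flags P=1 W=1 U=1 S=0
  [3] read 0x45 idx=28: raw=0x46007 flags P=1 W=1 U=1 S=0
  → PA=0x468A5  (4 entries read)
#2 VA=0xD0680000DB2 (r,kernel):
  [0] read 0x34 idx=26: raw=0x49007 flags P=1 W=1 U=1 S=0
  [1] read 0x49 idx=26: raw=0x21006 flags P=0 W=1 U=1 S=0
  ⇒ fault: PAGE_NOT_PRESENT  — 2 lookups

Entries read for #0: 4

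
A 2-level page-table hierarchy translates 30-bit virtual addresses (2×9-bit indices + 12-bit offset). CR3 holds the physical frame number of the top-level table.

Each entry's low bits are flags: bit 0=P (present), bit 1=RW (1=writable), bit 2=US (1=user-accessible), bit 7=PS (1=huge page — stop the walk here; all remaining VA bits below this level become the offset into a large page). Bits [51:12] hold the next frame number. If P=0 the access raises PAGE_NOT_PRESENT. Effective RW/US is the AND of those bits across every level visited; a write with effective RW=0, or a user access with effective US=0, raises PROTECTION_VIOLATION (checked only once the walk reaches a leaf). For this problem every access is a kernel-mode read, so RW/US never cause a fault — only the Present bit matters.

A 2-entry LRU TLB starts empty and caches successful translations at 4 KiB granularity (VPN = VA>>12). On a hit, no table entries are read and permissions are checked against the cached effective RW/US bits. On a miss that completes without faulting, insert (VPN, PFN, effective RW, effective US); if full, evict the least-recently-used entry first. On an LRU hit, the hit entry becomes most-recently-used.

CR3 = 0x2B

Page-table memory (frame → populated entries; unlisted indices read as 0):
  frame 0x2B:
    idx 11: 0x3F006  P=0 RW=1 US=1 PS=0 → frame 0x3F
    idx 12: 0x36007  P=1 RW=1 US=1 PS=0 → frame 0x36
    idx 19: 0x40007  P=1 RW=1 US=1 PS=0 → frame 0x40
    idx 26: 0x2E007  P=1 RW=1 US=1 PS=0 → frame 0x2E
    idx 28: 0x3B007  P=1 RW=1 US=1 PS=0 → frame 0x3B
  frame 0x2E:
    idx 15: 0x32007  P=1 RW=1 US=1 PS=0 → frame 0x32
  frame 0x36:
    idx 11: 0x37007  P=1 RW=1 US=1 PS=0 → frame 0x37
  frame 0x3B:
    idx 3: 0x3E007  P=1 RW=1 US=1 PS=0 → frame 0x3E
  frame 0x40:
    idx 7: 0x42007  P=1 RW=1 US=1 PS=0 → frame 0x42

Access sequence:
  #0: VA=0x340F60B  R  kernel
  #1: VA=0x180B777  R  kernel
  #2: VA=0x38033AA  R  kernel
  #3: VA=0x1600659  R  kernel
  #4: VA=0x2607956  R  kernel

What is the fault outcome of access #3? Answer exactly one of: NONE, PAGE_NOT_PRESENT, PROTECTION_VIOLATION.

Walk each access:
#0 VA=0x340F60B (r,kernel):
  [0] read 0x2B idx=26: raw=0x2E007 flags P=1 W=1 U=1 S=0
  [1] read 0x2E idx=15: raw=0x32007 flags P=1 W=1 U=1 S=0
  ⇒ phys 0x3260B  [2 reads]
#1 VA=0x180B777 (r,kernel):
  [0] read 0x2B idx=12: raw=0x36007 flags P=1 W=1 U=1 S=0
  [1] read 0x36 idx=11: raw=0x37007 flags P=1 W=1 U=1 S=0
  ⇒ phys 0x37777  [2 reads]
#2 VA=0x38033AA (r,kernel):
  [0] read 0x2B idx=28: raw=0x3B007 flags P=1 W=1 U=1 S=0
  [1] read 0x3B idx=3: raw=0x3E007 flags P=1 W=1 U=1 S=0
  ⇒ phys 0x3E3AA  [2 reads]
#3 VA=0x1600659 (r,kernel):
  [0] read 0x2B idx=11: raw=0x3F006 flags P=0 W=1 U=1 S=0
  ⇒ fault: PAGE_NOT_PRESENT  — 1 lookups
#4 VA=0x2607956 (r,kernel):
  [0] read 0x2B idx=19: raw=0x40007 flags P=1 W=1 U=1 S=0
  [1] read 0x40 idx=7: raw=0x42007 flags P=1 W=1 U=1 S=0
  ⇒ phys 0x42956  [2 reads]

Access #3 fault: PAGE_NOT_PRESENT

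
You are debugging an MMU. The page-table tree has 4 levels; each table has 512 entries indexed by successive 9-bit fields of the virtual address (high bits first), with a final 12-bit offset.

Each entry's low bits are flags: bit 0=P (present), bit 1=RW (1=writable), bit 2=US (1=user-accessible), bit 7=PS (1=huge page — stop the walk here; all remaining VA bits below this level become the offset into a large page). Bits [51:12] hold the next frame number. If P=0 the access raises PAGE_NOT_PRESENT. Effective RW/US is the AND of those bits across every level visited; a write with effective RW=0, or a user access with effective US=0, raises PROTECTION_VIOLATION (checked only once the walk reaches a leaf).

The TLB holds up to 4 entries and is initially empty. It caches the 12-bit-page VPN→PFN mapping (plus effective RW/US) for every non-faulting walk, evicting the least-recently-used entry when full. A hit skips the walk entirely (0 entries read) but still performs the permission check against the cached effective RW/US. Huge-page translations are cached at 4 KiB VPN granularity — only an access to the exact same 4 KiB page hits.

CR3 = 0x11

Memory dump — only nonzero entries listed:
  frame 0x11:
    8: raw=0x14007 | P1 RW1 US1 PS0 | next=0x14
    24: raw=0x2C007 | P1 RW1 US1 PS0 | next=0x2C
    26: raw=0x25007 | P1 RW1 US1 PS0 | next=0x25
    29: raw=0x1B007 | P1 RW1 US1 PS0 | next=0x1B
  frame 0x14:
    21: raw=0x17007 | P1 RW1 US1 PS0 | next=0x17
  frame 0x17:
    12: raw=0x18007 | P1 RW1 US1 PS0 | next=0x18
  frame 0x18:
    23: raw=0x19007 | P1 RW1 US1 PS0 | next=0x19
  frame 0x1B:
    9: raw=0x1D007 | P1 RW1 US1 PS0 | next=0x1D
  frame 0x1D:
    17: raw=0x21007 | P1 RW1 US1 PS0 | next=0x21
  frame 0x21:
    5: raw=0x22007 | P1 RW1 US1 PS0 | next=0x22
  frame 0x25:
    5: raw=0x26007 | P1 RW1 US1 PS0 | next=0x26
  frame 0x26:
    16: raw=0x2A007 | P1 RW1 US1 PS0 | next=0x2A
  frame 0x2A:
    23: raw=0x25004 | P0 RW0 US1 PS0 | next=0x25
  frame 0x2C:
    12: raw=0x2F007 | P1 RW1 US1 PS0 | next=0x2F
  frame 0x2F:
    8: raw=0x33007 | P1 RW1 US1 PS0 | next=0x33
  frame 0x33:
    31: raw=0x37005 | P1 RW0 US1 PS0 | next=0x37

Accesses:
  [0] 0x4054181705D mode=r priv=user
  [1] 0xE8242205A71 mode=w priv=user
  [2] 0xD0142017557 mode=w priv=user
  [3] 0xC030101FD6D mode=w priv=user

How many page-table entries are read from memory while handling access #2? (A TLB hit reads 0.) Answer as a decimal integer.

Trace:
#0 VA=0x4054181705D (r,user):
  L0 @0x11[8] → 0x14007  P=1,RW=1,US=1,PS=0
  L1 @0x14[21] → 0x17007  P=1,RW=1,US=1,PS=0
  L2 @0x17[12] → 0x18007  P=1,RW=1,US=1,PS=0
  L3 @0x18[23] → 0x19007  P=1,RW=1,US=1,PS=0
  ⇒ phys 0x1905D  [4 reads]
#1 VA=0xE8242205A71 (w,user):
  L0 @0x11[29] → 0x1B007  P=1,RW=1,US=1,PS=0
  L1 @0x1B[9] → 0x1D007  P=1,RW=1,US=1,PS=0
  L2 @0x1D[17] → 0x21007  P=1,RW=1,US=1,PS=0
  L3 @0x21[5] → 0x22007  P=1,RW=1,US=1,PS=0
  ⇒ phys 0x22A71  [4 reads]
#2 VA=0xD0142017557 (w,user):
  L0 @0x11[26] → 0x25007  P=1,RW=1,US=1,PS=0
  L1 @0x25[5] → 0x26007  P=1,RW=1,US=1,PS=0
  L2 @0x26[16] → 0x2A007  P=1,RW=1,US=1,PS=0
  L3 @0x2A[23] → 0x25004  P=0,RW=0,US=1,PS=0
  → PAGE_NOT_PRESENT  (4 entries read)
#3 VA=0xC030101FD6D (w,user):
  L0 @0x11[24] → 0x2C007  P=1,RW=1,US=1,PS=0
  L1 @0x2C[12] → 0x2F007  P=1,RW=1,US=1,PS=0
  L2 @0x2F[8] → 0x33007  P=1,RW=1,US=1,PS=0
  L3 @0x33[31] → 0x37005  P=1,RW=0,US=1,PS=0
  → PROTECTION_VIOLATION  (4 entries read)

Entries read for #2: 4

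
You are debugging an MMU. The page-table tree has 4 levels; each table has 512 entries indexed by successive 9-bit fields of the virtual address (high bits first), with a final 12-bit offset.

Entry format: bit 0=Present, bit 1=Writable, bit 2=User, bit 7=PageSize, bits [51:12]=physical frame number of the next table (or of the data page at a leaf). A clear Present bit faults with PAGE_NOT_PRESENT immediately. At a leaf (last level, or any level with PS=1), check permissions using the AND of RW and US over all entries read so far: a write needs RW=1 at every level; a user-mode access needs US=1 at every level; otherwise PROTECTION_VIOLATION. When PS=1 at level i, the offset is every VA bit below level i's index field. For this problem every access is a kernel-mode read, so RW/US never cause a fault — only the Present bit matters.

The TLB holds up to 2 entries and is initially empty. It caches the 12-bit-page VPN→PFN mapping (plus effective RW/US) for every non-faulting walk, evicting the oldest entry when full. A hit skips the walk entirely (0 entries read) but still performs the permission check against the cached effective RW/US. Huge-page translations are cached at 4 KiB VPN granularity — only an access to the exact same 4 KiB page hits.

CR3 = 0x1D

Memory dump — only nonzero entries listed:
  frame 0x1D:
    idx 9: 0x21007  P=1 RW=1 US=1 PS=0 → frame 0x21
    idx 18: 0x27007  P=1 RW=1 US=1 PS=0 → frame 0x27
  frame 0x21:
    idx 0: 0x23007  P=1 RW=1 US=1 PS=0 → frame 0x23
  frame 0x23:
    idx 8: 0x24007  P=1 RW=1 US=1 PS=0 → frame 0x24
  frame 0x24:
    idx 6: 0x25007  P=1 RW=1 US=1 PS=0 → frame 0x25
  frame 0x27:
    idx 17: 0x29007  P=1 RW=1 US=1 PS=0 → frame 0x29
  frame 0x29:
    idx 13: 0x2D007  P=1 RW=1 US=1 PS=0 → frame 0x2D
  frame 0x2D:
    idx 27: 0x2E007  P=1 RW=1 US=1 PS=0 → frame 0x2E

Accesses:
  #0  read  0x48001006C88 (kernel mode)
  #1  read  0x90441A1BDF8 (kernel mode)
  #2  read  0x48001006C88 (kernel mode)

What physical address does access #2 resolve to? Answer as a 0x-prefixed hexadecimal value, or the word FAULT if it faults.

Trace:
#0 VA=0x48001006C88 (r,kernel):
  L0: frame=0x1D idx=9 entry=0x21007 [P=1 RW=1 US=1 PS=0]
  L1: frame=0x21 idx=0 entry=0x23007 [P=1 RW=1 US=1 PS=0]
  L2: frame=0x23 idx=8 entry=0x24007 [P=1 RW=1 US=1 PS=0]
  L3: frame=0x24 idx=6 entry=0x25007 [P=1 RW=1 US=1 PS=0]
  → PA=0x25C88  (4 entries read)
#1 VA=0x90441A1BDF8 (r,kernel):
  L0: frame=0x1D idx=18 entry=0x27007 [P=1 RW=1 US=1 PS=0]
  L1: frame=0x27 idx=17 entry=0x29007 [P=1 RW=1 US=1 PS=0]
  L2: frame=0x29 idx=13 entry=0x2D007 [P=1 RW=1 US=1 PS=0]
  L3: frame=0x2D idx=27 entry=0x2E007 [P=1 RW=1 US=1 PS=0]
  → PA=0x2EDF8  (4 entries read)
#2 VA=0x48001006C88 (r,kernel):
  TLB hit vpn=0x48001006 → PA=0x25C88

Access #2 PA: 0x25C88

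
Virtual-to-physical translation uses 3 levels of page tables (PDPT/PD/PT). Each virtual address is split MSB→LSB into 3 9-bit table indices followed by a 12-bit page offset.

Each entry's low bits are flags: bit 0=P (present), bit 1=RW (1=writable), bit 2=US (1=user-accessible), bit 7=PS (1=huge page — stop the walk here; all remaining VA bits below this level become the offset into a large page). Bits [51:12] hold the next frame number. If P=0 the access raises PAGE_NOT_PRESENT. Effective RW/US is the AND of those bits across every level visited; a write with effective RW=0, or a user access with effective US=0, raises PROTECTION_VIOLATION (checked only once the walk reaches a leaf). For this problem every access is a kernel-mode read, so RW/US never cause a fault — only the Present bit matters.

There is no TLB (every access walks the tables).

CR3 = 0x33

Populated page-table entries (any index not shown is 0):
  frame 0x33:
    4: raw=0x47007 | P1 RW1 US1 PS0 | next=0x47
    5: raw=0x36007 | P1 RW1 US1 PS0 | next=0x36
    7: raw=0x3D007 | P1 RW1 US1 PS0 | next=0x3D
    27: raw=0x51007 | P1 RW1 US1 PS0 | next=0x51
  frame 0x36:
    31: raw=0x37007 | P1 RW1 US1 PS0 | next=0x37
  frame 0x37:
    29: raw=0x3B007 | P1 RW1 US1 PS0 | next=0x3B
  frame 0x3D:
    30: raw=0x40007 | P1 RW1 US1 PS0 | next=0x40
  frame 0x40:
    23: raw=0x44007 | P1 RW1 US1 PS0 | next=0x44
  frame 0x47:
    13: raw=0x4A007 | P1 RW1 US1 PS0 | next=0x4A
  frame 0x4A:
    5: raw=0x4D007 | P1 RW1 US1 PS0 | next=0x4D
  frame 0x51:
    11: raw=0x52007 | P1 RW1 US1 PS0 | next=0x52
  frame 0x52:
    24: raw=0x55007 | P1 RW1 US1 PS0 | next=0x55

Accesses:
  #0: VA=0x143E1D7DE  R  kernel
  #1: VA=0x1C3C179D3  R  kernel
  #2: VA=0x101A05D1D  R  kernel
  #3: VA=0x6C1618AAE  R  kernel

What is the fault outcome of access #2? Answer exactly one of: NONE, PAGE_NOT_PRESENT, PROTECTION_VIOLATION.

Trace:
#0 VA=0x143E1D7DE (r,kernel):
  [0] read 0x33 idx=5: raw=0x36007 flags P=1 W=1 U=1 S=0
  [1] read 0x36 idx=31: raw=0x37007 flags P=1 W=1 U=1 S=0
  [2] read 0x37 idx=29: raw=0x3B007 flags P=1 W=1 U=1 S=0
  ✓ 0x3B7DE  — 3 lookups
#1 VA=0x1C3C179D3 (r,kernel):
  [0] read 0x33 idx=7: raw=0x3D007 flags P=1 W=1 U=1 S=0
  [1] read 0x3D idx=30: raw=0x40007 flags P=1 W=1 U=1 S=0
  [2] read 0x40 idx=23: raw=0x44007 flags P=1 W=1 U=1 S=0
  ✓ 0x449D3  — 3 lookups
#2 VA=0x101A05D1D (r,kernel):
  [0] read 0x33 idx=4: raw=0x47007 flags P=1 W=1 U=1 S=0
  [1] read 0x47 idx=13: raw=0x4A007 flags P=1 W=1 U=1 S=0
  [2] read 0x4A idx=5: raw=0x4D007 flags P=1 W=1 U=1 S=0
  ✓ 0x4DD1D  — 3 lookups
#3 VA=0x6C1618AAE (r,kernel):
  [0] read 0x33 idx=27: raw=0x51007 flags P=1 W=1 U=1 S=0
  [1] read 0x51 idx=11: raw=0x52007 flags P=1 W=1 U=1 S=0
  [2] read 0x52 idx=24: raw=0x55007 flags P=1 W=1 U=1 S=0
  ✓ 0x55AAE  — 3 lookups

Access #2 fault: NONE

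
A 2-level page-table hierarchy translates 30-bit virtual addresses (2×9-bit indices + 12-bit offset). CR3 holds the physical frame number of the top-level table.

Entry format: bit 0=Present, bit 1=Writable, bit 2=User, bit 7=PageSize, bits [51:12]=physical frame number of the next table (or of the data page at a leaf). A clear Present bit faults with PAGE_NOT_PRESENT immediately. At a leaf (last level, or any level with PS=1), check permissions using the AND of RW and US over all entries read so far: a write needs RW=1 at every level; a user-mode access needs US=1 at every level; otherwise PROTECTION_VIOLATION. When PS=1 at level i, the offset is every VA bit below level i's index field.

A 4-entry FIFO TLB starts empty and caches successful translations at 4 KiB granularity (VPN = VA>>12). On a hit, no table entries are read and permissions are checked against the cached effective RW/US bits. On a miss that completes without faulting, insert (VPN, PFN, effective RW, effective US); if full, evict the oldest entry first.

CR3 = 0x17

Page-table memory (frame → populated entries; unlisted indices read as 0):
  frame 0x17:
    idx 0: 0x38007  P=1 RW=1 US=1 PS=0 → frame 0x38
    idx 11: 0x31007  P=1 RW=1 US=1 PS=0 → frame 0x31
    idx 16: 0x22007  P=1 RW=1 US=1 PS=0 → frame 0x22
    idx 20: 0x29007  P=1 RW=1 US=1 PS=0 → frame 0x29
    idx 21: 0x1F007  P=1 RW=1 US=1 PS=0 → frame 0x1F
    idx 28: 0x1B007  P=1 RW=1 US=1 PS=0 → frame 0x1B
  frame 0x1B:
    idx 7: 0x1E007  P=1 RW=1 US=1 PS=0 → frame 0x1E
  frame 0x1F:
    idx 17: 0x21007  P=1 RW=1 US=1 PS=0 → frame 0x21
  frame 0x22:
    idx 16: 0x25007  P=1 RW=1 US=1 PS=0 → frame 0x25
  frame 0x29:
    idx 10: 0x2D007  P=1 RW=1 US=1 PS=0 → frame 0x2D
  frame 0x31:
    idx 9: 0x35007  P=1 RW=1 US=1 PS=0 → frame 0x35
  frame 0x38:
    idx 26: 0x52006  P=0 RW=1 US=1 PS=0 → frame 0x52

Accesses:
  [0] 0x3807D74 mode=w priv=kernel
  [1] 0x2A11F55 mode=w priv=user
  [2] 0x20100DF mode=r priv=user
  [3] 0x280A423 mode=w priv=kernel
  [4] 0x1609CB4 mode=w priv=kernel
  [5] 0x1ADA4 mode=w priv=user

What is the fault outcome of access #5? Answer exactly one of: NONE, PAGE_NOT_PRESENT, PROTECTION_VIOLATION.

Per-access translation:
#0 VA=0x3807D74 (w,kernel):
  lvl0: tbl 0x17, slot 28 ⇒ 0x1B007 (P1/RW1/US1/PS0)
  lvl1: tbl 0x1B, slot 7 ⇒ 0x1E007 (P1/RW1/US1/PS0)
  ✓ 0x1ED74  — 2 lookups
#1 VA=0x2A11F55 (w,user):
  lvl0: tbl 0x17, slot 21 ⇒ 0x1F007 (P1/RW1/US1/PS0)
  lvl1: tbl 0x1F, slot 17 ⇒ 0x21007 (P1/RW1/US1/PS0)
  ✓ 0x21F55  — 2 lookups
#2 VA=0x20100DF (r,user):
  lvl0: tbl 0x17, slot 16 ⇒ 0x22007 (P1/RW1/US1/PS0)
  lvl1: tbl 0x22, slot 16 ⇒ 0x25007 (P1/RW1/US1/PS0)
  ✓ 0x250DF  — 2 lookups
#3 VA=0x280A423 (w,kernel):
  lvl0: tbl 0x17, slot 20 ⇒ 0x29007 (P1/RW1/US1/PS0)
  lvl1: tbl 0x29, slot 10 ⇒ 0x2D007 (P1/RW1/US1/PS0)
  ✓ 0x2D423  — 2 lookups
#4 VA=0x1609CB4 (w,kernel):
  lvl0: tbl 0x17, slot 11 ⇒ 0x31007 (P1/RW1/US1/PS0)
  lvl1: tbl 0x31, slot 9 ⇒ 0x35007 (P1/RW1/US1/PS0)
  ✓ 0x35CB4  — 2 lookups
#5 VA=0x1ADA4 (w,user):
  lvl0: tbl 0x17, slot 0 ⇒ 0x38007 (P1/RW1/US1/PS0)
  lvl1: tbl 0x38, slot 26 ⇒ 0x52006 (P0/RW1/US1/PS0)
  ✗ PAGE_NOT_PRESENT  [2 reads]

Access #5 fault: PAGE_NOT_PRESENT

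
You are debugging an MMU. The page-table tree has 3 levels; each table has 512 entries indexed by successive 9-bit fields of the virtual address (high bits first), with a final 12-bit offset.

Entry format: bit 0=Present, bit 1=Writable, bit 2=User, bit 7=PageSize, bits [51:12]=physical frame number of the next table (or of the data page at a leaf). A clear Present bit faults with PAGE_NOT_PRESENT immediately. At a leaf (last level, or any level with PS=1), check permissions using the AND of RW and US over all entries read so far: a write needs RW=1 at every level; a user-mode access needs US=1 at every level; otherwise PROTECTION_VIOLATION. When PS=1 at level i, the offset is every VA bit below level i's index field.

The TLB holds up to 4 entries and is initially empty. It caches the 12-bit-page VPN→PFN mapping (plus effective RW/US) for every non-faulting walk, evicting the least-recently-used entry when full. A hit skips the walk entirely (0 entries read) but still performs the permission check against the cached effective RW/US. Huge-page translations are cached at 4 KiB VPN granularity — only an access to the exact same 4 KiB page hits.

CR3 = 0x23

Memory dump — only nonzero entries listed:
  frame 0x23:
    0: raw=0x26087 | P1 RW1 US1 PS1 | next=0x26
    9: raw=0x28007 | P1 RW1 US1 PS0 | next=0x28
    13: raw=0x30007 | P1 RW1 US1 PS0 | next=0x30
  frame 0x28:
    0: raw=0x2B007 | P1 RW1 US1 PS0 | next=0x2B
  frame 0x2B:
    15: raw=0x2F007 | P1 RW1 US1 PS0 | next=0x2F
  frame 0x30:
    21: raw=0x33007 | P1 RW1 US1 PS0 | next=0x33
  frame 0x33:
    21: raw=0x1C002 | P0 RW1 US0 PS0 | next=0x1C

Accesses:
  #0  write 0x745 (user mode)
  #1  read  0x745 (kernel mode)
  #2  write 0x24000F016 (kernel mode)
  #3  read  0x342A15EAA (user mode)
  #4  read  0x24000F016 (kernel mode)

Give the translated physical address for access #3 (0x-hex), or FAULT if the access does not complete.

Per-access translation:
#0 VA=0x745 (w,user):
  [0] read 0x23 idx=0: raw=0x26087 flags P=1 W=1 U=1 S=1
  ✓ 0x26745 (huge @L0)  — 1 lookups
#1 VA=0x745 (r,kernel):
  TLB hit vpn=0x0 → PA=0x26745
#2 VA=0x24000F016 (w,kernel):
  [0] read 0x23 idx=9: raw=0x28007 flags P=1 W=1 U=1 S=0
  [1] read 0x28 idx=0: raw=0x2B007 flags P=1 W=1 U=1 S=0
  [2] read 0x2B idx=15: raw=0x2F007 flags P=1 W=1 U=1 S=0
  ✓ 0x2F016  — 3 lookups
#3 VA=0x342A15EAA (r,user):
  [0] read 0x23 idx=13: raw=0x30007 flags P=1 W=1 U=1 S=0
  [1] read 0x30 idx=21: raw=0x33007 flags P=1 W=1 U=1 S=0
  [2] read 0x33 idx=21: raw=0x1C002 flags P=0 W=1 U=0 S=0
  → PAGE_NOT_PRESENT  (3 entries read)
#4 VA=0x24000F016 (r,kernel):
  TLB hit vpn=0x24000F → PA=0x2F016

Access #3 PA: FAULT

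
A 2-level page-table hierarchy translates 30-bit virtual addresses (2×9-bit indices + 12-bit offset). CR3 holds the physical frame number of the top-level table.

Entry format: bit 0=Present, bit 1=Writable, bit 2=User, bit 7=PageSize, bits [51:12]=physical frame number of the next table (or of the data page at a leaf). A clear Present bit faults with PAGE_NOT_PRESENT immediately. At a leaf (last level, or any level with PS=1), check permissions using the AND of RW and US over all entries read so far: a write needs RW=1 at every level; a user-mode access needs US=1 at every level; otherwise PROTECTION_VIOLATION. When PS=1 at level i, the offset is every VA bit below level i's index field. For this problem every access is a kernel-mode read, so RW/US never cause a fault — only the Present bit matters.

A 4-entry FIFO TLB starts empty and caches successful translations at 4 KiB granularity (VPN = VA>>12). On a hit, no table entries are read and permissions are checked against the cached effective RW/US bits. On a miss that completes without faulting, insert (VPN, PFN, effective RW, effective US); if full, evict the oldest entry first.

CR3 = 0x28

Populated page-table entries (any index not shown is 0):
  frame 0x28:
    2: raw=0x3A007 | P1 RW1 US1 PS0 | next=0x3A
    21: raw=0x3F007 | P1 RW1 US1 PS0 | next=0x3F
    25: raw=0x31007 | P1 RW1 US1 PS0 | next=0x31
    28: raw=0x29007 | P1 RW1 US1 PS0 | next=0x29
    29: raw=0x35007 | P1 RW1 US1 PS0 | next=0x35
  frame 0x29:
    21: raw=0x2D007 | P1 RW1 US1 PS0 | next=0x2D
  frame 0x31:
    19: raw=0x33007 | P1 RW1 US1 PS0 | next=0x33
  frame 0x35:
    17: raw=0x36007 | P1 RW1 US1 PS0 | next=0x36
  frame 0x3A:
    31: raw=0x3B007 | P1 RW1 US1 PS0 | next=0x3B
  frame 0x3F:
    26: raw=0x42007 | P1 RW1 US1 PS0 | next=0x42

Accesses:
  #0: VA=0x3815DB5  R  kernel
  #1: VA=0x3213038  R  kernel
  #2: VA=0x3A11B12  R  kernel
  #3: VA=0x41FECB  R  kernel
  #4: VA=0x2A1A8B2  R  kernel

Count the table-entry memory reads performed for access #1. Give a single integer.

Walk each access:
#0 VA=0x3815DB5 (r,kernel):
  [0] read 0x28 idx=28: raw=0x29007 flags P=1 W=1 U=1 S=0
  [1] read 0x29 idx=21: raw=0x2D007 flags P=1 W=1 U=1 S=0
  → PA=0x2DDB5  (2 entries read)
#1 VA=0x3213038 (r,kernel):
  [0] read 0x28 idx=25: raw=0x31007 flags P=1 W=1 U=1 S=0
  [1] read 0x31 idx=19: raw=0x33007 flags P=1 W=1 U=1 S=0
  → PA=0x33038  (2 entries read)
#2 VA=0x3A11B12 (r,kernel):
  [0] read 0x28 idx=29: raw=0x35007 flags P=1 W=1 U=1 S=0
  [1] read 0x35 idx=17: raw=0x36007 flags P=1 W=1 U=1 S=0
  → PA=0x36B12  (2 entries read)
#3 VA=0x41FECB (r,kernel):
  [0] read 0x28 idx=2: raw=0x3A007 flags P=1 W=1 U=1 S=0
  [1] read 0x3A idx=31: raw=0x3B007 flags P=1 W=1 U=1 S=0
  → PA=0x3BECB  (2 entries read)
#4 VA=0x2A1A8B2 (r,kernel):
  [0] read 0x28 idx=21: raw=0x3F007 flags P=1 W=1 U=1 S=0
  [1] read 0x3F idx=26: raw=0x42007 flags P=1 W=1 U=1 S=0
  → PA=0x428B2  (2 entries read)

Entries read for #1: 2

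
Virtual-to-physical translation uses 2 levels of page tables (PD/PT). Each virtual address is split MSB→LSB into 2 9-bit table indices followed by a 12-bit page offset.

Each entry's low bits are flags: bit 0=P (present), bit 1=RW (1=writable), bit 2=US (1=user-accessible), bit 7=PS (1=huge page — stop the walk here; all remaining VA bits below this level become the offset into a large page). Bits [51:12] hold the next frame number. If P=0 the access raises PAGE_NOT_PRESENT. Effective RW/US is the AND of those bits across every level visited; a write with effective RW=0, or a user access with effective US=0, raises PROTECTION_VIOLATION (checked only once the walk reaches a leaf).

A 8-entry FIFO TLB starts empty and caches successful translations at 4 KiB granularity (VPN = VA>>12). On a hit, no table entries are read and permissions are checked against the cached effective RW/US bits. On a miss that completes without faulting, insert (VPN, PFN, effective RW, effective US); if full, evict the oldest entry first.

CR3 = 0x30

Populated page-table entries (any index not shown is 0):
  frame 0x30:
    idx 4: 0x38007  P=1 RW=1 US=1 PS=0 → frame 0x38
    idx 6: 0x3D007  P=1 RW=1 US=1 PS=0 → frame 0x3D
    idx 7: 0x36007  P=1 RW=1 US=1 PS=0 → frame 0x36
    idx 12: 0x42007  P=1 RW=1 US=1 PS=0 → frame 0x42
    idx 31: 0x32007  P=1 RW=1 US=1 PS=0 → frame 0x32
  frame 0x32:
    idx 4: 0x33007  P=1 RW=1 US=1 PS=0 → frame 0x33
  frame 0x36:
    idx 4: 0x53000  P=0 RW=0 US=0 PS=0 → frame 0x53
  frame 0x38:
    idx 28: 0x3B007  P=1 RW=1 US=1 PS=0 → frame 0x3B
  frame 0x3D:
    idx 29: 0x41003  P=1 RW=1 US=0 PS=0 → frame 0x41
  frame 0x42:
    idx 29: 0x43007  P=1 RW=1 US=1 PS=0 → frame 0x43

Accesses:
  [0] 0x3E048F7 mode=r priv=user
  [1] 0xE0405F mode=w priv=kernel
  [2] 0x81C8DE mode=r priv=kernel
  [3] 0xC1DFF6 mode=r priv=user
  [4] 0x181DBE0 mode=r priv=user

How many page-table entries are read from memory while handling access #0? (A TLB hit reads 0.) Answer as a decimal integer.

Walk each access:
#0 VA=0x3E048F7 (r,user):
  L0 @0x30[31] → 0x32007  P=1,RW=1,US=1,PS=0
  L1 @0x32[4] → 0x33007  P=1,RW=1,US=1,PS=0
  ✓ 0x338F7  — 2 lookups
#1 VA=0xE0405F (w,kernel):
  L0 @0x30[7] → 0x36007  P=1,RW=1,US=1,PS=0
  L1 @0x36[4] → 0x53000  P=0,RW=0,US=0,PS=0
  ✗ PAGE_NOT_PRESENT  [2 reads]
#2 VA=0x81C8DE (r,kernel):
  L0 @0x30[4] → 0x38007  P=1,RW=1,US=1,PS=0
  L1 @0x38[28] → 0x3B007  P=1,RW=1,US=1,PS=0
  ✓ 0x3B8DE  — 2 lookups
#3 VA=0xC1DFF6 (r,user):
  L0 @0x30[6] → 0x3D007  P=1,RW=1,US=1,PS=0
  L1 @0x3D[29] → 0x41003  P=1,RW=1,US=0,PS=0
  ✗ PROTECTION_VIOLATION  [2 reads]
#4 VA=0x181DBE0 (r,user):
  L0 @0x30[12] → 0x42007  P=1,RW=1,US=1,PS=0
  L1 @0x42[29] → 0x43007  P=1,RW=1,US=1,PS=0
  ✓ 0x43BE0  — 2 lookups

Entries read for #0: 2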